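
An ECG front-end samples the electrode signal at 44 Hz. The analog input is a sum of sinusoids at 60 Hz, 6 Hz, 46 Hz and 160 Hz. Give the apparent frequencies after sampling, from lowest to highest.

2 Hz, 6 Hz, 16 Hz

fs/2 = 22 Hz.
60 Hz mod fs = 16 Hz.
16 Hz ≤ fs/2 = 22 Hz, appears at 16 Hz.
6 Hz ≤ fs/2 = 22 Hz, passes unchanged.
46 Hz mod fs = 2 Hz.
2 Hz ≤ fs/2 = 22 Hz, appears at 2 Hz.
160 Hz mod fs = 28 Hz.
28 Hz > fs/2 = 22 Hz, folds to fs − 28 Hz = 16 Hz.
Distinct values: {2 Hz, 6 Hz, 16 Hz}.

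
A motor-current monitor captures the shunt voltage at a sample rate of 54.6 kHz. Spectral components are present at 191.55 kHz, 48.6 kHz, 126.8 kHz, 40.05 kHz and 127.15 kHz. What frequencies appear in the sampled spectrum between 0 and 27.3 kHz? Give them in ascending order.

6 kHz, 14.55 kHz, 17.6 kHz, 17.95 kHz, 26.85 kHz

fs/2 = 27.3 kHz.
191.55 kHz mod fs = 27.75 kHz.
27.75 kHz > fs/2 = 27.3 kHz, folds to fs − 27.75 kHz = 26.85 kHz.
48.6 kHz > fs/2 = 27.3 kHz, folds to fs − 48.6 kHz = 6 kHz.
126.8 kHz mod fs = 17.6 kHz.
17.6 kHz ≤ fs/2 = 27.3 kHz, appears at 17.6 kHz.
40.05 kHz > fs/2 = 27.3 kHz, folds to fs − 40.05 kHz = 14.55 kHz.
127.15 kHz mod fs = 17.95 kHz.
17.95 kHz ≤ fs/2 = 27.3 kHz, appears at 17.95 kHz.
Distinct values: {6 kHz, 14.55 kHz, 17.6 kHz, 17.95 kHz, 26.85 kHz}.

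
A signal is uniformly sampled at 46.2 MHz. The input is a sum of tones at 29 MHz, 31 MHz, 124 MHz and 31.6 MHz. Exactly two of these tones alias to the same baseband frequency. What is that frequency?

fs/2 = 23.1 MHz.
29 MHz > fs/2 = 23.1 MHz, folds to fs − 29 MHz = 17.2 MHz.
31 MHz > fs/2 = 23.1 MHz, folds to fs − 31 MHz = 15.2 MHz.
124 MHz mod fs = 31.6 MHz.
31.6 MHz > fs/2 = 23.1 MHz, folds to fs − 31.6 MHz = 14.6 MHz.
31.6 MHz > fs/2 = 23.1 MHz, folds to fs − 31.6 MHz = 14.6 MHz.
31.6 MHz and 124 MHz both map to 14.6 MHz.

14.6 MHz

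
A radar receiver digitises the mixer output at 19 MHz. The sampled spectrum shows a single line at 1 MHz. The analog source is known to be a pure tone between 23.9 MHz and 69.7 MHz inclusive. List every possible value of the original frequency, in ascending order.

37 MHz, 39 MHz, 56 MHz, 58 MHz

Frequencies that alias to 1 MHz are k·fs ± 1 MHz for integer k ≥ 0.
k=0: 1 MHz.
k=1: 18 MHz, 20 MHz.
k=2: 37 MHz, 39 MHz.
k=3: 56 MHz, 58 MHz.
k=4: 75 MHz, 77 MHz.
Within [23.9 MHz, 69.7 MHz]: 37 MHz, 39 MHz, 56 MHz, 58 MHz.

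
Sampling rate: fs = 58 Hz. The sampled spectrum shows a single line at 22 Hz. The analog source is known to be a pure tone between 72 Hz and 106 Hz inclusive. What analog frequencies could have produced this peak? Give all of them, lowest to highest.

80 Hz, 94 Hz

Frequencies that alias to 22 Hz are k·fs ± 22 Hz for integer k ≥ 0.
k=0: 22 Hz.
k=1: 36 Hz, 80 Hz.
k=2: 94 Hz, 138 Hz.
k=3: 152 Hz, 196 Hz.
Within [72 Hz, 106 Hz]: 80 Hz, 94 Hz.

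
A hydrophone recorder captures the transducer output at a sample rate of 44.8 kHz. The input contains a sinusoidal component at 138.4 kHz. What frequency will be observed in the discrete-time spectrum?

4 kHz

138.4 kHz mod fs = 4 kHz.
4 kHz ≤ fs/2 = 22.4 kHz, appears at 4 kHz.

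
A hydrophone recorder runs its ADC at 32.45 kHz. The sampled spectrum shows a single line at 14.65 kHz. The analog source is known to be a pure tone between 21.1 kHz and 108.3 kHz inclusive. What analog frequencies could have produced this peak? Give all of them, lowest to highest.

Frequencies that alias to 14.65 kHz are k·fs ± 14.65 kHz for integer k ≥ 0.
k=0: 14.65 kHz.
k=1: 17.8 kHz, 47.1 kHz.
k=2: 50.25 kHz, 79.55 kHz.
k=3: 82.7 kHz, 112 kHz.
k=4: 115.15 kHz, 144.45 kHz.
Within [21.1 kHz, 108.3 kHz]: 47.1 kHz, 50.25 kHz, 79.55 kHz, 82.7 kHz.

47.1 kHz, 50.25 kHz, 79.55 kHz, 82.7 kHz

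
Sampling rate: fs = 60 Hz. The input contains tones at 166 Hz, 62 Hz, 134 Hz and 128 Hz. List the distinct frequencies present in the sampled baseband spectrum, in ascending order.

fs/2 = 30 Hz.
166 Hz mod fs = 46 Hz.
46 Hz > fs/2 = 30 Hz, folds to fs − 46 Hz = 14 Hz.
62 Hz mod fs = 2 Hz.
2 Hz ≤ fs/2 = 30 Hz, appears at 2 Hz.
134 Hz mod fs = 14 Hz.
14 Hz ≤ fs/2 = 30 Hz, appears at 14 Hz.
128 Hz mod fs = 8 Hz.
8 Hz ≤ fs/2 = 30 Hz, appears at 8 Hz.
Distinct values: {2 Hz, 8 Hz, 14 Hz}.

2 Hz, 8 Hz, 14 Hz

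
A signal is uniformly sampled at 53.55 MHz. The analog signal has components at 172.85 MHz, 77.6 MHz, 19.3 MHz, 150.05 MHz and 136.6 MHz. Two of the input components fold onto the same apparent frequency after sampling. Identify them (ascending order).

77.6 MHz, 136.6 MHz

fs/2 = 26.775 MHz.
172.85 MHz mod fs = 12.2 MHz.
12.2 MHz ≤ fs/2 = 26.775 MHz, appears at 12.2 MHz.
77.6 MHz mod fs = 24.05 MHz.
24.05 MHz ≤ fs/2 = 26.775 MHz, appears at 24.05 MHz.
19.3 MHz ≤ fs/2 = 26.775 MHz, passes unchanged.
150.05 MHz mod fs = 42.95 MHz.
42.95 MHz > fs/2 = 26.775 MHz, folds to fs − 42.95 MHz = 10.6 MHz.
136.6 MHz mod fs = 29.5 MHz.
29.5 MHz > fs/2 = 26.775 MHz, folds to fs − 29.5 MHz = 24.05 MHz.
77.6 MHz and 136.6 MHz both map to 24.05 MHz.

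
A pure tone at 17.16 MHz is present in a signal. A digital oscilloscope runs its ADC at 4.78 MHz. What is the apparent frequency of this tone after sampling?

1.96 MHz

17.16 MHz mod fs = 2.82 MHz.
2.82 MHz > fs/2 = 2.39 MHz, folds to fs − 2.82 MHz = 1.96 MHz.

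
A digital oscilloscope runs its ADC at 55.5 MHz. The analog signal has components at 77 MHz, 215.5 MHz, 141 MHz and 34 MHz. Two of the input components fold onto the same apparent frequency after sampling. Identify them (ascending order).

34 MHz, 77 MHz

fs/2 = 27.75 MHz.
77 MHz mod fs = 21.5 MHz.
21.5 MHz ≤ fs/2 = 27.75 MHz, appears at 21.5 MHz.
215.5 MHz mod fs = 49 MHz.
49 MHz > fs/2 = 27.75 MHz, folds to fs − 49 MHz = 6.5 MHz.
141 MHz mod fs = 30 MHz.
30 MHz > fs/2 = 27.75 MHz, folds to fs − 30 MHz = 25.5 MHz.
34 MHz > fs/2 = 27.75 MHz, folds to fs − 34 MHz = 21.5 MHz.
34 MHz and 77 MHz both map to 21.5 MHz.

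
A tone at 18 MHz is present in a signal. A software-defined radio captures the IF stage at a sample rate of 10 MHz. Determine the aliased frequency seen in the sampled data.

2 MHz

18 MHz mod fs = 8 MHz.
8 MHz > fs/2 = 5 MHz, folds to fs − 8 MHz = 2 MHz.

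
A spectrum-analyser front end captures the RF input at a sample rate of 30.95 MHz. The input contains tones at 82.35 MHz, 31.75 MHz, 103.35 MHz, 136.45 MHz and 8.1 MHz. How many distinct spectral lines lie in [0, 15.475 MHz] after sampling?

4

fs/2 = 15.475 MHz.
82.35 MHz mod fs = 20.45 MHz.
20.45 MHz > fs/2 = 15.475 MHz, folds to fs − 20.45 MHz = 10.5 MHz.
31.75 MHz mod fs = 0.8 MHz.
0.8 MHz ≤ fs/2 = 15.475 MHz, appears at 0.8 MHz.
103.35 MHz mod fs = 10.5 MHz.
10.5 MHz ≤ fs/2 = 15.475 MHz, appears at 10.5 MHz.
136.45 MHz mod fs = 12.65 MHz.
12.65 MHz ≤ fs/2 = 15.475 MHz, appears at 12.65 MHz.
8.1 MHz ≤ fs/2 = 15.475 MHz, passes unchanged.
Distinct values: {0.8 MHz, 8.1 MHz, 10.5 MHz, 12.65 MHz} → 4.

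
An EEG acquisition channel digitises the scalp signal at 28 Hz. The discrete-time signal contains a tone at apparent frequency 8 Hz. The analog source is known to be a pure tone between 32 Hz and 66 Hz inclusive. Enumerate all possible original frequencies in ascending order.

36 Hz, 48 Hz, 64 Hz

Frequencies that alias to 8 Hz are k·fs ± 8 Hz for integer k ≥ 0.
k=0: 8 Hz.
k=1: 20 Hz, 36 Hz.
k=2: 48 Hz, 64 Hz.
k=3: 76 Hz, 92 Hz.
Within [32 Hz, 66 Hz]: 36 Hz, 48 Hz, 64 Hz.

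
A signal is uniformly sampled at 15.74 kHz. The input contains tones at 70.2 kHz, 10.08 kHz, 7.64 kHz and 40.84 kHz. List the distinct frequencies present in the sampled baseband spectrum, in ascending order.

5.66 kHz, 6.38 kHz, 7.24 kHz, 7.64 kHz

fs/2 = 7.87 kHz.
70.2 kHz mod fs = 7.24 kHz.
7.24 kHz ≤ fs/2 = 7.87 kHz, appears at 7.24 kHz.
10.08 kHz > fs/2 = 7.87 kHz, folds to fs − 10.08 kHz = 5.66 kHz.
7.64 kHz ≤ fs/2 = 7.87 kHz, passes unchanged.
40.84 kHz mod fs = 9.36 kHz.
9.36 kHz > fs/2 = 7.87 kHz, folds to fs − 9.36 kHz = 6.38 kHz.
Distinct values: {5.66 kHz, 6.38 kHz, 7.24 kHz, 7.64 kHz}.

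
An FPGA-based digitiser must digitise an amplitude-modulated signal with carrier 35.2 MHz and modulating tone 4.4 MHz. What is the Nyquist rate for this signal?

AM sidebands sit at fc ± fm = 30.8 MHz and 39.6 MHz.
Highest-frequency component: 39.6 MHz.
Nyquist rate = 2 × 39.6 MHz = 79.2 MHz.

79.2 MHz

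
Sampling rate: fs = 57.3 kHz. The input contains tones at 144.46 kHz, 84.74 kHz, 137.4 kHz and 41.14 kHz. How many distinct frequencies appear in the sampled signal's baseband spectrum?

fs/2 = 28.65 kHz.
144.46 kHz mod fs = 29.86 kHz.
29.86 kHz > fs/2 = 28.65 kHz, folds to fs − 29.86 kHz = 27.44 kHz.
84.74 kHz mod fs = 27.44 kHz.
27.44 kHz ≤ fs/2 = 28.65 kHz, appears at 27.44 kHz.
137.4 kHz mod fs = 22.8 kHz.
22.8 kHz ≤ fs/2 = 28.65 kHz, appears at 22.8 kHz.
41.14 kHz > fs/2 = 28.65 kHz, folds to fs − 41.14 kHz = 16.16 kHz.
Distinct values: {16.16 kHz, 22.8 kHz, 27.44 kHz} → 3.

3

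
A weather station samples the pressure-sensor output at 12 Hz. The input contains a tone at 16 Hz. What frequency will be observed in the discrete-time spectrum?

16 Hz mod fs = 4 Hz.
4 Hz ≤ fs/2 = 6 Hz, appears at 4 Hz.

4 Hz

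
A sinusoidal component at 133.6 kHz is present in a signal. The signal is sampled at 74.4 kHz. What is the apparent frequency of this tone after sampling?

15.2 kHz

133.6 kHz mod fs = 59.2 kHz.
59.2 kHz > fs/2 = 37.2 kHz, folds to fs − 59.2 kHz = 15.2 kHz.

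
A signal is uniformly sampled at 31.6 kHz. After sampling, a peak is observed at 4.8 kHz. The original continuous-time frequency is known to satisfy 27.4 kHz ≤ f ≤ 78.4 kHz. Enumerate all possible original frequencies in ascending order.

Frequencies that alias to 4.8 kHz are k·fs ± 4.8 kHz for integer k ≥ 0.
k=0: 4.8 kHz.
k=1: 26.8 kHz, 36.4 kHz.
k=2: 58.4 kHz, 68 kHz.
k=3: 90 kHz, 99.6 kHz.
Within [27.4 kHz, 78.4 kHz]: 36.4 kHz, 58.4 kHz, 68 kHz.

36.4 kHz, 58.4 kHz, 68 kHz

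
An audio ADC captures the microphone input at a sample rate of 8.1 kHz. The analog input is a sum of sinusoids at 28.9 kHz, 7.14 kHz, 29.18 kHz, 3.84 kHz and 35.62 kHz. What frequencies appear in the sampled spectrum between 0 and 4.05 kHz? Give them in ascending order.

fs/2 = 4.05 kHz.
28.9 kHz mod fs = 4.6 kHz.
4.6 kHz > fs/2 = 4.05 kHz, folds to fs − 4.6 kHz = 3.5 kHz.
7.14 kHz > fs/2 = 4.05 kHz, folds to fs − 7.14 kHz = 0.96 kHz.
29.18 kHz mod fs = 4.88 kHz.
4.88 kHz > fs/2 = 4.05 kHz, folds to fs − 4.88 kHz = 3.22 kHz.
3.84 kHz ≤ fs/2 = 4.05 kHz, passes unchanged.
35.62 kHz mod fs = 3.22 kHz.
3.22 kHz ≤ fs/2 = 4.05 kHz, appears at 3.22 kHz.
Distinct values: {0.96 kHz, 3.22 kHz, 3.5 kHz, 3.84 kHz}.

0.96 kHz, 3.22 kHz, 3.5 kHz, 3.84 kHz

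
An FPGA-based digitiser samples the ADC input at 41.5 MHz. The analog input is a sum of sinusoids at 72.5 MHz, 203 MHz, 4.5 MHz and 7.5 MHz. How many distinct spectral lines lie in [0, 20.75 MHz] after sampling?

fs/2 = 20.75 MHz.
72.5 MHz mod fs = 31 MHz.
31 MHz > fs/2 = 20.75 MHz, folds to fs − 31 MHz = 10.5 MHz.
203 MHz mod fs = 37 MHz.
37 MHz > fs/2 = 20.75 MHz, folds to fs − 37 MHz = 4.5 MHz.
4.5 MHz ≤ fs/2 = 20.75 MHz, passes unchanged.
7.5 MHz ≤ fs/2 = 20.75 MHz, passes unchanged.
Distinct values: {4.5 MHz, 7.5 MHz, 10.5 MHz} → 3.

3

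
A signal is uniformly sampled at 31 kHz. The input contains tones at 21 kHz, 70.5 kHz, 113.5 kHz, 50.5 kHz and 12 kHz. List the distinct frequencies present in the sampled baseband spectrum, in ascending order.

fs/2 = 15.5 kHz.
21 kHz > fs/2 = 15.5 kHz, folds to fs − 21 kHz = 10 kHz.
70.5 kHz mod fs = 8.5 kHz.
8.5 kHz ≤ fs/2 = 15.5 kHz, appears at 8.5 kHz.
113.5 kHz mod fs = 20.5 kHz.
20.5 kHz > fs/2 = 15.5 kHz, folds to fs − 20.5 kHz = 10.5 kHz.
50.5 kHz mod fs = 19.5 kHz.
19.5 kHz > fs/2 = 15.5 kHz, folds to fs − 19.5 kHz = 11.5 kHz.
12 kHz ≤ fs/2 = 15.5 kHz, passes unchanged.
Distinct values: {8.5 kHz, 10 kHz, 10.5 kHz, 11.5 kHz, 12 kHz}.

8.5 kHz, 10 kHz, 10.5 kHz, 11.5 kHz, 12 kHz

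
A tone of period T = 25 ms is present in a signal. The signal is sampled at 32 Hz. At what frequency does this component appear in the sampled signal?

8 Hz

T = 25 ms → f = 1/T = 40 Hz.
40 Hz mod fs = 8 Hz.
8 Hz ≤ fs/2 = 16 Hz, appears at 8 Hz.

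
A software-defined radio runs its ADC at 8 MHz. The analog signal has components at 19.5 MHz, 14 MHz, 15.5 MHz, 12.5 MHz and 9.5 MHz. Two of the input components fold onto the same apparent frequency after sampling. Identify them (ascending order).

fs/2 = 4 MHz.
19.5 MHz mod fs = 3.5 MHz.
3.5 MHz ≤ fs/2 = 4 MHz, appears at 3.5 MHz.
14 MHz mod fs = 6 MHz.
6 MHz > fs/2 = 4 MHz, folds to fs − 6 MHz = 2 MHz.
15.5 MHz mod fs = 7.5 MHz.
7.5 MHz > fs/2 = 4 MHz, folds to fs − 7.5 MHz = 0.5 MHz.
12.5 MHz mod fs = 4.5 MHz.
4.5 MHz > fs/2 = 4 MHz, folds to fs − 4.5 MHz = 3.5 MHz.
9.5 MHz mod fs = 1.5 MHz.
1.5 MHz ≤ fs/2 = 4 MHz, appears at 1.5 MHz.
12.5 MHz and 19.5 MHz both map to 3.5 MHz.

12.5 MHz, 19.5 MHz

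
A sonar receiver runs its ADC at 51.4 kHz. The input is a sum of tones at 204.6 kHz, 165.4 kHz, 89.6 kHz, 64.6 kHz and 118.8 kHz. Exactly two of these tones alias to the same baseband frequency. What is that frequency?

fs/2 = 25.7 kHz.
204.6 kHz mod fs = 50.4 kHz.
50.4 kHz > fs/2 = 25.7 kHz, folds to fs − 50.4 kHz = 1 kHz.
165.4 kHz mod fs = 11.2 kHz.
11.2 kHz ≤ fs/2 = 25.7 kHz, appears at 11.2 kHz.
89.6 kHz mod fs = 38.2 kHz.
38.2 kHz > fs/2 = 25.7 kHz, folds to fs − 38.2 kHz = 13.2 kHz.
64.6 kHz mod fs = 13.2 kHz.
13.2 kHz ≤ fs/2 = 25.7 kHz, appears at 13.2 kHz.
118.8 kHz mod fs = 16 kHz.
16 kHz ≤ fs/2 = 25.7 kHz, appears at 16 kHz.
64.6 kHz and 89.6 kHz both map to 13.2 kHz.

13.2 kHz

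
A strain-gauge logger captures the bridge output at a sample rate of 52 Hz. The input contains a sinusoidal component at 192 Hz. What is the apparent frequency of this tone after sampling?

192 Hz mod fs = 36 Hz.
36 Hz > fs/2 = 26 Hz, folds to fs − 36 Hz = 16 Hz.

16 Hz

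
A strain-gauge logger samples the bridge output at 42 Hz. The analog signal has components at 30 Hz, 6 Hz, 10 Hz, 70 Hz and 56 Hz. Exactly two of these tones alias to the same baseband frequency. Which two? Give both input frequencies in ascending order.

fs/2 = 21 Hz.
30 Hz > fs/2 = 21 Hz, folds to fs − 30 Hz = 12 Hz.
6 Hz ≤ fs/2 = 21 Hz, passes unchanged.
10 Hz ≤ fs/2 = 21 Hz, passes unchanged.
70 Hz mod fs = 28 Hz.
28 Hz > fs/2 = 21 Hz, folds to fs − 28 Hz = 14 Hz.
56 Hz mod fs = 14 Hz.
14 Hz ≤ fs/2 = 21 Hz, appears at 14 Hz.
56 Hz and 70 Hz both map to 14 Hz.

56 Hz, 70 Hz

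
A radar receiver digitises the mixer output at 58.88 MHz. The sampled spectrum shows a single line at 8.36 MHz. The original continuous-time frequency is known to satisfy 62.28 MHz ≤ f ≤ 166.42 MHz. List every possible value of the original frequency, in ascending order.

67.24 MHz, 109.4 MHz, 126.12 MHz

Frequencies that alias to 8.36 MHz are k·fs ± 8.36 MHz for integer k ≥ 0.
k=0: 8.36 MHz.
k=1: 50.52 MHz, 67.24 MHz.
k=2: 109.4 MHz, 126.12 MHz.
k=3: 168.28 MHz, 185 MHz.
Within [62.28 MHz, 166.42 MHz]: 67.24 MHz, 109.4 MHz, 126.12 MHz.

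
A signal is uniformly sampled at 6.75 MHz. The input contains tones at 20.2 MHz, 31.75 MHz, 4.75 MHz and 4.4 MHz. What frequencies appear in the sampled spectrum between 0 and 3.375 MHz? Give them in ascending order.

fs/2 = 3.375 MHz.
20.2 MHz mod fs = 6.7 MHz.
6.7 MHz > fs/2 = 3.375 MHz, folds to fs − 6.7 MHz = 0.05 MHz.
31.75 MHz mod fs = 4.75 MHz.
4.75 MHz > fs/2 = 3.375 MHz, folds to fs − 4.75 MHz = 2 MHz.
4.75 MHz > fs/2 = 3.375 MHz, folds to fs − 4.75 MHz = 2 MHz.
4.4 MHz > fs/2 = 3.375 MHz, folds to fs − 4.4 MHz = 2.35 MHz.
Distinct values: {0.05 MHz, 2 MHz, 2.35 MHz}.

0.05 MHz, 2 MHz, 2.35 MHz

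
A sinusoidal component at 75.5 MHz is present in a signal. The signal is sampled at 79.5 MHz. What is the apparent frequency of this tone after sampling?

4 MHz

75.5 MHz > fs/2 = 39.75 MHz, folds to fs − 75.5 MHz = 4 MHz.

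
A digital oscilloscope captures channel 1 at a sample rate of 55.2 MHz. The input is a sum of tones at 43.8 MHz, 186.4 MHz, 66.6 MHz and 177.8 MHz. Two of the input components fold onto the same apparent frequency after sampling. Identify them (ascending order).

fs/2 = 27.6 MHz.
43.8 MHz > fs/2 = 27.6 MHz, folds to fs − 43.8 MHz = 11.4 MHz.
186.4 MHz mod fs = 20.8 MHz.
20.8 MHz ≤ fs/2 = 27.6 MHz, appears at 20.8 MHz.
66.6 MHz mod fs = 11.4 MHz.
11.4 MHz ≤ fs/2 = 27.6 MHz, appears at 11.4 MHz.
177.8 MHz mod fs = 12.2 MHz.
12.2 MHz ≤ fs/2 = 27.6 MHz, appears at 12.2 MHz.
43.8 MHz and 66.6 MHz both map to 11.4 MHz.

43.8 MHz, 66.6 MHz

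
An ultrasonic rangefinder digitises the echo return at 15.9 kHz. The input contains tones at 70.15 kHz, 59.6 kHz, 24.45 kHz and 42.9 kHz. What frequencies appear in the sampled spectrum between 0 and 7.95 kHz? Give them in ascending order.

fs/2 = 7.95 kHz.
70.15 kHz mod fs = 6.55 kHz.
6.55 kHz ≤ fs/2 = 7.95 kHz, appears at 6.55 kHz.
59.6 kHz mod fs = 11.9 kHz.
11.9 kHz > fs/2 = 7.95 kHz, folds to fs − 11.9 kHz = 4 kHz.
24.45 kHz mod fs = 8.55 kHz.
8.55 kHz > fs/2 = 7.95 kHz, folds to fs − 8.55 kHz = 7.35 kHz.
42.9 kHz mod fs = 11.1 kHz.
11.1 kHz > fs/2 = 7.95 kHz, folds to fs − 11.1 kHz = 4.8 kHz.
Distinct values: {4 kHz, 4.8 kHz, 6.55 kHz, 7.35 kHz}.

4 kHz, 4.8 kHz, 6.55 kHz, 7.35 kHz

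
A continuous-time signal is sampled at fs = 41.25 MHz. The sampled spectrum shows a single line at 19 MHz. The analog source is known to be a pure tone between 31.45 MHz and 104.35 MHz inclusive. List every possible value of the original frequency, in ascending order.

60.25 MHz, 63.5 MHz, 101.5 MHz

Frequencies that alias to 19 MHz are k·fs ± 19 MHz for integer k ≥ 0.
k=0: 19 MHz.
k=1: 22.25 MHz, 60.25 MHz.
k=2: 63.5 MHz, 101.5 MHz.
k=3: 104.75 MHz, 142.75 MHz.
Within [31.45 MHz, 104.35 MHz]: 60.25 MHz, 63.5 MHz, 101.5 MHz.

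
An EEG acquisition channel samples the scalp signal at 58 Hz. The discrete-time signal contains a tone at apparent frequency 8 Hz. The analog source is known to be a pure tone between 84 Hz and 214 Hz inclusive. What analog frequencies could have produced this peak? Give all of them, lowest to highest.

108 Hz, 124 Hz, 166 Hz, 182 Hz

Frequencies that alias to 8 Hz are k·fs ± 8 Hz for integer k ≥ 0.
k=0: 8 Hz.
k=1: 50 Hz, 66 Hz.
k=2: 108 Hz, 124 Hz.
k=3: 166 Hz, 182 Hz.
k=4: 224 Hz, 240 Hz.
Within [84 Hz, 214 Hz]: 108 Hz, 124 Hz, 166 Hz, 182 Hz.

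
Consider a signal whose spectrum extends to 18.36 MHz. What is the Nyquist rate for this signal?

36.72 MHz

Nyquist rate = 2 × 18.36 MHz = 36.72 MHz.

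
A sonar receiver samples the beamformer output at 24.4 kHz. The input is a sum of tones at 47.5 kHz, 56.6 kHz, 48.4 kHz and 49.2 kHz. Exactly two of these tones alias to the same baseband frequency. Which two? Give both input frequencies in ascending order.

fs/2 = 12.2 kHz.
47.5 kHz mod fs = 23.1 kHz.
23.1 kHz > fs/2 = 12.2 kHz, folds to fs − 23.1 kHz = 1.3 kHz.
56.6 kHz mod fs = 7.8 kHz.
7.8 kHz ≤ fs/2 = 12.2 kHz, appears at 7.8 kHz.
48.4 kHz mod fs = 24 kHz.
24 kHz > fs/2 = 12.2 kHz, folds to fs − 24 kHz = 0.4 kHz.
49.2 kHz mod fs = 0.4 kHz.
0.4 kHz ≤ fs/2 = 12.2 kHz, appears at 0.4 kHz.
48.4 kHz and 49.2 kHz both map to 0.4 kHz.

48.4 kHz, 49.2 kHz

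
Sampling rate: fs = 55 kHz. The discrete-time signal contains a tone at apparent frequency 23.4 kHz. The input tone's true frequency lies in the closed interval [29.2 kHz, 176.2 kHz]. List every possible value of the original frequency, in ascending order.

31.6 kHz, 78.4 kHz, 86.6 kHz, 133.4 kHz, 141.6 kHz

Frequencies that alias to 23.4 kHz are k·fs ± 23.4 kHz for integer k ≥ 0.
k=0: 23.4 kHz.
k=1: 31.6 kHz, 78.4 kHz.
k=2: 86.6 kHz, 133.4 kHz.
k=3: 141.6 kHz, 188.4 kHz.
k=4: 196.6 kHz, 243.4 kHz.
Within [29.2 kHz, 176.2 kHz]: 31.6 kHz, 78.4 kHz, 86.6 kHz, 133.4 kHz, 141.6 kHz.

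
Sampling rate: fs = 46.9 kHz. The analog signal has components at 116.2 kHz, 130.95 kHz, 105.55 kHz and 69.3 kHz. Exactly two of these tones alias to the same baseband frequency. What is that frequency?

fs/2 = 23.45 kHz.
116.2 kHz mod fs = 22.4 kHz.
22.4 kHz ≤ fs/2 = 23.45 kHz, appears at 22.4 kHz.
130.95 kHz mod fs = 37.15 kHz.
37.15 kHz > fs/2 = 23.45 kHz, folds to fs − 37.15 kHz = 9.75 kHz.
105.55 kHz mod fs = 11.75 kHz.
11.75 kHz ≤ fs/2 = 23.45 kHz, appears at 11.75 kHz.
69.3 kHz mod fs = 22.4 kHz.
22.4 kHz ≤ fs/2 = 23.45 kHz, appears at 22.4 kHz.
69.3 kHz and 116.2 kHz both map to 22.4 kHz.

22.4 kHz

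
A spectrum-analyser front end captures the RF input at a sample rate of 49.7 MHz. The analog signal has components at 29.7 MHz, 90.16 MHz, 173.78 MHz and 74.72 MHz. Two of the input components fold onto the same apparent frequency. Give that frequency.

fs/2 = 24.85 MHz.
29.7 MHz > fs/2 = 24.85 MHz, folds to fs − 29.7 MHz = 20 MHz.
90.16 MHz mod fs = 40.46 MHz.
40.46 MHz > fs/2 = 24.85 MHz, folds to fs − 40.46 MHz = 9.24 MHz.
173.78 MHz mod fs = 24.68 MHz.
24.68 MHz ≤ fs/2 = 24.85 MHz, appears at 24.68 MHz.
74.72 MHz mod fs = 25.02 MHz.
25.02 MHz > fs/2 = 24.85 MHz, folds to fs − 25.02 MHz = 24.68 MHz.
74.72 MHz and 173.78 MHz both map to 24.68 MHz.

24.68 MHz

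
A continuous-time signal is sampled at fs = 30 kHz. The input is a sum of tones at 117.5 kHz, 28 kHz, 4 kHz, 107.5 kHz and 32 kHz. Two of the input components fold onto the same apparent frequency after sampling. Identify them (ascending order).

fs/2 = 15 kHz.
117.5 kHz mod fs = 27.5 kHz.
27.5 kHz > fs/2 = 15 kHz, folds to fs − 27.5 kHz = 2.5 kHz.
28 kHz > fs/2 = 15 kHz, folds to fs − 28 kHz = 2 kHz.
4 kHz ≤ fs/2 = 15 kHz, passes unchanged.
107.5 kHz mod fs = 17.5 kHz.
17.5 kHz > fs/2 = 15 kHz, folds to fs − 17.5 kHz = 12.5 kHz.
32 kHz mod fs = 2 kHz.
2 kHz ≤ fs/2 = 15 kHz, appears at 2 kHz.
28 kHz and 32 kHz both map to 2 kHz.

28 kHz, 32 kHz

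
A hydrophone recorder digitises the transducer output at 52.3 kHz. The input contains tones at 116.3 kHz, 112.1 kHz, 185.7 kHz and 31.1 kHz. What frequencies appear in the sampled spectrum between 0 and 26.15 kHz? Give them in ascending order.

7.5 kHz, 11.7 kHz, 21.2 kHz, 23.5 kHz

fs/2 = 26.15 kHz.
116.3 kHz mod fs = 11.7 kHz.
11.7 kHz ≤ fs/2 = 26.15 kHz, appears at 11.7 kHz.
112.1 kHz mod fs = 7.5 kHz.
7.5 kHz ≤ fs/2 = 26.15 kHz, appears at 7.5 kHz.
185.7 kHz mod fs = 28.8 kHz.
28.8 kHz > fs/2 = 26.15 kHz, folds to fs − 28.8 kHz = 23.5 kHz.
31.1 kHz > fs/2 = 26.15 kHz, folds to fs − 31.1 kHz = 21.2 kHz.
Distinct values: {7.5 kHz, 11.7 kHz, 21.2 kHz, 23.5 kHz}.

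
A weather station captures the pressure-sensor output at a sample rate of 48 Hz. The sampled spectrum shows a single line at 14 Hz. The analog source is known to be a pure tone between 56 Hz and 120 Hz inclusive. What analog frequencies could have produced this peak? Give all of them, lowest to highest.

Frequencies that alias to 14 Hz are k·fs ± 14 Hz for integer k ≥ 0.
k=0: 14 Hz.
k=1: 34 Hz, 62 Hz.
k=2: 82 Hz, 110 Hz.
k=3: 130 Hz, 158 Hz.
Within [56 Hz, 120 Hz]: 62 Hz, 82 Hz, 110 Hz.

62 Hz, 82 Hz, 110 Hz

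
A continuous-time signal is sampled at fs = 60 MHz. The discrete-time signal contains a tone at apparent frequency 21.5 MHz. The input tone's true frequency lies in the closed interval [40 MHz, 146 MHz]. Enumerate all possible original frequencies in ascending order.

81.5 MHz, 98.5 MHz, 141.5 MHz

Frequencies that alias to 21.5 MHz are k·fs ± 21.5 MHz for integer k ≥ 0.
k=0: 21.5 MHz.
k=1: 38.5 MHz, 81.5 MHz.
k=2: 98.5 MHz, 141.5 MHz.
k=3: 158.5 MHz, 201.5 MHz.
Within [40 MHz, 146 MHz]: 81.5 MHz, 98.5 MHz, 141.5 MHz.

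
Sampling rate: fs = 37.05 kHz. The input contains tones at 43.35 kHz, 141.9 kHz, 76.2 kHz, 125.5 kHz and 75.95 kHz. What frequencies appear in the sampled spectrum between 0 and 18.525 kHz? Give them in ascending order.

1.85 kHz, 2.1 kHz, 6.3 kHz, 14.35 kHz

fs/2 = 18.525 kHz.
43.35 kHz mod fs = 6.3 kHz.
6.3 kHz ≤ fs/2 = 18.525 kHz, appears at 6.3 kHz.
141.9 kHz mod fs = 30.75 kHz.
30.75 kHz > fs/2 = 18.525 kHz, folds to fs − 30.75 kHz = 6.3 kHz.
76.2 kHz mod fs = 2.1 kHz.
2.1 kHz ≤ fs/2 = 18.525 kHz, appears at 2.1 kHz.
125.5 kHz mod fs = 14.35 kHz.
14.35 kHz ≤ fs/2 = 18.525 kHz, appears at 14.35 kHz.
75.95 kHz mod fs = 1.85 kHz.
1.85 kHz ≤ fs/2 = 18.525 kHz, appears at 1.85 kHz.
Distinct values: {1.85 kHz, 2.1 kHz, 6.3 kHz, 14.35 kHz}.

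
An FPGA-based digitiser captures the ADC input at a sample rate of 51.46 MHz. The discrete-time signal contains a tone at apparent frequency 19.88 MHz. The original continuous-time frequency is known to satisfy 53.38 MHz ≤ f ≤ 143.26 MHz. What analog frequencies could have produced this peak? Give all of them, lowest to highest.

Frequencies that alias to 19.88 MHz are k·fs ± 19.88 MHz for integer k ≥ 0.
k=0: 19.88 MHz.
k=1: 31.58 MHz, 71.34 MHz.
k=2: 83.04 MHz, 122.8 MHz.
k=3: 134.5 MHz, 174.26 MHz.
k=4: 185.96 MHz, 225.72 MHz.
Within [53.38 MHz, 143.26 MHz]: 71.34 MHz, 83.04 MHz, 122.8 MHz, 134.5 MHz.

71.34 MHz, 83.04 MHz, 122.8 MHz, 134.5 MHz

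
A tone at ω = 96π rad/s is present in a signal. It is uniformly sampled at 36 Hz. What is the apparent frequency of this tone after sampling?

12 Hz

ω = 96π rad/s → f = ω/(2π) = 48 Hz.
48 Hz mod fs = 12 Hz.
12 Hz ≤ fs/2 = 18 Hz, appears at 12 Hz.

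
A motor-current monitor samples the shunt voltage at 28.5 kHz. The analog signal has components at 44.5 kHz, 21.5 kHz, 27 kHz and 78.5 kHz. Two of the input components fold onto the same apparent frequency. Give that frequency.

7 kHz

fs/2 = 14.25 kHz.
44.5 kHz mod fs = 16 kHz.
16 kHz > fs/2 = 14.25 kHz, folds to fs − 16 kHz = 12.5 kHz.
21.5 kHz > fs/2 = 14.25 kHz, folds to fs − 21.5 kHz = 7 kHz.
27 kHz > fs/2 = 14.25 kHz, folds to fs − 27 kHz = 1.5 kHz.
78.5 kHz mod fs = 21.5 kHz.
21.5 kHz > fs/2 = 14.25 kHz, folds to fs − 21.5 kHz = 7 kHz.
21.5 kHz and 78.5 kHz both map to 7 kHz.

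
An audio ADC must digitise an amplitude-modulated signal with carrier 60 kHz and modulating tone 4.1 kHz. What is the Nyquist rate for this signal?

AM sidebands sit at fc ± fm = 55.9 kHz and 64.1 kHz.
Highest-frequency component: 64.1 kHz.
Nyquist rate = 2 × 64.1 kHz = 128.2 kHz.

128.2 kHz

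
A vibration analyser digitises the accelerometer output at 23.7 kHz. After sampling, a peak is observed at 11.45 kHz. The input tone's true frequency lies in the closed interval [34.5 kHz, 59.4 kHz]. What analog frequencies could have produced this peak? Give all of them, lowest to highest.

Frequencies that alias to 11.45 kHz are k·fs ± 11.45 kHz for integer k ≥ 0.
k=0: 11.45 kHz.
k=1: 12.25 kHz, 35.15 kHz.
k=2: 35.95 kHz, 58.85 kHz.
k=3: 59.65 kHz, 82.55 kHz.
Within [34.5 kHz, 59.4 kHz]: 35.15 kHz, 35.95 kHz, 58.85 kHz.

35.15 kHz, 35.95 kHz, 58.85 kHz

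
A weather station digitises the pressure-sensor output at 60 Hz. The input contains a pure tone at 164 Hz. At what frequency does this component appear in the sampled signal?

164 Hz mod fs = 44 Hz.
44 Hz > fs/2 = 30 Hz, folds to fs − 44 Hz = 16 Hz.

16 Hz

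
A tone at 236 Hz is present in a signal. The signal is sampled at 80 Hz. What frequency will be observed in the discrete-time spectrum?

4 Hz

236 Hz mod fs = 76 Hz.
76 Hz > fs/2 = 40 Hz, folds to fs − 76 Hz = 4 Hz.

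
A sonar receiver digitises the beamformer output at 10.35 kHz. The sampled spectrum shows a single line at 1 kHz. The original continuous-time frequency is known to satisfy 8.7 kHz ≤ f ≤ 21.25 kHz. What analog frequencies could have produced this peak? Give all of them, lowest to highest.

Frequencies that alias to 1 kHz are k·fs ± 1 kHz for integer k ≥ 0.
k=0: 1 kHz.
k=1: 9.35 kHz, 11.35 kHz.
k=2: 19.7 kHz, 21.7 kHz.
k=3: 30.05 kHz, 32.05 kHz.
Within [8.7 kHz, 21.25 kHz]: 9.35 kHz, 11.35 kHz, 19.7 kHz.

9.35 kHz, 11.35 kHz, 19.7 kHz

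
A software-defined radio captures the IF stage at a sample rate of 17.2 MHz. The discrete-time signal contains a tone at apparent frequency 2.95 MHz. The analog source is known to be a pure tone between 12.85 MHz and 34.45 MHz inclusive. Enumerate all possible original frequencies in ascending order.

14.25 MHz, 20.15 MHz, 31.45 MHz

Frequencies that alias to 2.95 MHz are k·fs ± 2.95 MHz for integer k ≥ 0.
k=0: 2.95 MHz.
k=1: 14.25 MHz, 20.15 MHz.
k=2: 31.45 MHz, 37.35 MHz.
k=3: 48.65 MHz, 54.55 MHz.
Within [12.85 MHz, 34.45 MHz]: 14.25 MHz, 20.15 MHz, 31.45 MHz.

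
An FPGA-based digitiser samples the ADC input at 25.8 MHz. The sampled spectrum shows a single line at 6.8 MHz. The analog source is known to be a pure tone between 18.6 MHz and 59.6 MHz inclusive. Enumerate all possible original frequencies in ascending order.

19 MHz, 32.6 MHz, 44.8 MHz, 58.4 MHz

Frequencies that alias to 6.8 MHz are k·fs ± 6.8 MHz for integer k ≥ 0.
k=0: 6.8 MHz.
k=1: 19 MHz, 32.6 MHz.
k=2: 44.8 MHz, 58.4 MHz.
k=3: 70.6 MHz, 84.2 MHz.
Within [18.6 MHz, 59.6 MHz]: 19 MHz, 32.6 MHz, 44.8 MHz, 58.4 MHz.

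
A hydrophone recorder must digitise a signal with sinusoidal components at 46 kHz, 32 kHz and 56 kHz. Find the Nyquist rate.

112 kHz

Highest-frequency component: 56 kHz.
Nyquist rate = 2 × 56 kHz = 112 kHz.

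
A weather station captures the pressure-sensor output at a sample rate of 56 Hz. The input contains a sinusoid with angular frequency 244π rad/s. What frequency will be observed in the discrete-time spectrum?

10 Hz

ω = 244π rad/s → f = ω/(2π) = 122 Hz.
122 Hz mod fs = 10 Hz.
10 Hz ≤ fs/2 = 28 Hz, appears at 10 Hz.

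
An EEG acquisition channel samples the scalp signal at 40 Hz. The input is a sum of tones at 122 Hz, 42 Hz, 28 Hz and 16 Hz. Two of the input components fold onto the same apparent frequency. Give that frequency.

fs/2 = 20 Hz.
122 Hz mod fs = 2 Hz.
2 Hz ≤ fs/2 = 20 Hz, appears at 2 Hz.
42 Hz mod fs = 2 Hz.
2 Hz ≤ fs/2 = 20 Hz, appears at 2 Hz.
28 Hz > fs/2 = 20 Hz, folds to fs − 28 Hz = 12 Hz.
16 Hz ≤ fs/2 = 20 Hz, passes unchanged.
42 Hz and 122 Hz both map to 2 Hz.

2 Hz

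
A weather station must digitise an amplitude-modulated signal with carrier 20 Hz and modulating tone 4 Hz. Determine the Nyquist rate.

AM sidebands sit at fc ± fm = 16 Hz and 24 Hz.
Highest-frequency component: 24 Hz.
Nyquist rate = 2 × 24 Hz = 48 Hz.

48 Hz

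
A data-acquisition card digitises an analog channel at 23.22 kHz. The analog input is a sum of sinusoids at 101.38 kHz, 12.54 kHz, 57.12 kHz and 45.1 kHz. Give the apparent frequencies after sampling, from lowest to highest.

fs/2 = 11.61 kHz.
101.38 kHz mod fs = 8.5 kHz.
8.5 kHz ≤ fs/2 = 11.61 kHz, appears at 8.5 kHz.
12.54 kHz > fs/2 = 11.61 kHz, folds to fs − 12.54 kHz = 10.68 kHz.
57.12 kHz mod fs = 10.68 kHz.
10.68 kHz ≤ fs/2 = 11.61 kHz, appears at 10.68 kHz.
45.1 kHz mod fs = 21.88 kHz.
21.88 kHz > fs/2 = 11.61 kHz, folds to fs − 21.88 kHz = 1.34 kHz.
Distinct values: {1.34 kHz, 8.5 kHz, 10.68 kHz}.

1.34 kHz, 8.5 kHz, 10.68 kHz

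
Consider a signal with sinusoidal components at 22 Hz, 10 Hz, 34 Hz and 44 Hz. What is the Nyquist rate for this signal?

Highest-frequency component: 44 Hz.
Nyquist rate = 2 × 44 Hz = 88 Hz.

88 Hz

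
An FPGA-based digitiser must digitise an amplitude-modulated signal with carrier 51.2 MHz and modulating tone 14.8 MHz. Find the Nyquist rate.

132 MHz

AM sidebands sit at fc ± fm = 36.4 MHz and 66 MHz.
Highest-frequency component: 66 MHz.
Nyquist rate = 2 × 66 MHz = 132 MHz.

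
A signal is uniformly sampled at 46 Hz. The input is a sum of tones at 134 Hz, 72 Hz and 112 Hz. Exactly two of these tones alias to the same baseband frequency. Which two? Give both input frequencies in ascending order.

72 Hz, 112 Hz

fs/2 = 23 Hz.
134 Hz mod fs = 42 Hz.
42 Hz > fs/2 = 23 Hz, folds to fs − 42 Hz = 4 Hz.
72 Hz mod fs = 26 Hz.
26 Hz > fs/2 = 23 Hz, folds to fs − 26 Hz = 20 Hz.
112 Hz mod fs = 20 Hz.
20 Hz ≤ fs/2 = 23 Hz, appears at 20 Hz.
72 Hz and 112 Hz both map to 20 Hz.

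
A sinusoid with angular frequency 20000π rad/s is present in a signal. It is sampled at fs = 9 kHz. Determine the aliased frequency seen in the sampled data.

ω = 20000π rad/s → f = ω/(2π) = 10000 Hz = 10 kHz.
10 kHz mod fs = 1 kHz.
1 kHz ≤ fs/2 = 4.5 kHz, appears at 1 kHz.

1 kHz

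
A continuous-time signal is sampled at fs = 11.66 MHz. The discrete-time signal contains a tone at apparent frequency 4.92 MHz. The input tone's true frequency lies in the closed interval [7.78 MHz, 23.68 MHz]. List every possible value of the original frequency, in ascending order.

Frequencies that alias to 4.92 MHz are k·fs ± 4.92 MHz for integer k ≥ 0.
k=0: 4.92 MHz.
k=1: 6.74 MHz, 16.58 MHz.
k=2: 18.4 MHz, 28.24 MHz.
k=3: 30.06 MHz, 39.9 MHz.
Within [7.78 MHz, 23.68 MHz]: 16.58 MHz, 18.4 MHz.

16.58 MHz, 18.4 MHz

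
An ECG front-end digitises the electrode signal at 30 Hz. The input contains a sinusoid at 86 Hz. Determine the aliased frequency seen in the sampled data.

4 Hz

86 Hz mod fs = 26 Hz.
26 Hz > fs/2 = 15 Hz, folds to fs − 26 Hz = 4 Hz.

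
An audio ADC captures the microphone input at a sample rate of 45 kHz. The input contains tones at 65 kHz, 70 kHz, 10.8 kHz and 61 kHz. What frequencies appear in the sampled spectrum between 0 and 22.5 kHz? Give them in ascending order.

10.8 kHz, 16 kHz, 20 kHz

fs/2 = 22.5 kHz.
65 kHz mod fs = 20 kHz.
20 kHz ≤ fs/2 = 22.5 kHz, appears at 20 kHz.
70 kHz mod fs = 25 kHz.
25 kHz > fs/2 = 22.5 kHz, folds to fs − 25 kHz = 20 kHz.
10.8 kHz ≤ fs/2 = 22.5 kHz, passes unchanged.
61 kHz mod fs = 16 kHz.
16 kHz ≤ fs/2 = 22.5 kHz, appears at 16 kHz.
Distinct values: {10.8 kHz, 16 kHz, 20 kHz}.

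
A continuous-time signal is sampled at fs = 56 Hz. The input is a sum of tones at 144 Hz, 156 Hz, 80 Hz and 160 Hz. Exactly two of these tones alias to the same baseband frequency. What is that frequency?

24 Hz

fs/2 = 28 Hz.
144 Hz mod fs = 32 Hz.
32 Hz > fs/2 = 28 Hz, folds to fs − 32 Hz = 24 Hz.
156 Hz mod fs = 44 Hz.
44 Hz > fs/2 = 28 Hz, folds to fs − 44 Hz = 12 Hz.
80 Hz mod fs = 24 Hz.
24 Hz ≤ fs/2 = 28 Hz, appears at 24 Hz.
160 Hz mod fs = 48 Hz.
48 Hz > fs/2 = 28 Hz, folds to fs − 48 Hz = 8 Hz.
80 Hz and 144 Hz both map to 24 Hz.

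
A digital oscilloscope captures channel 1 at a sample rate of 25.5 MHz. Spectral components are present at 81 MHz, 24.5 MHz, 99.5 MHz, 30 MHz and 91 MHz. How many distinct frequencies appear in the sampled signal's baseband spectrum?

4

fs/2 = 12.75 MHz.
81 MHz mod fs = 4.5 MHz.
4.5 MHz ≤ fs/2 = 12.75 MHz, appears at 4.5 MHz.
24.5 MHz > fs/2 = 12.75 MHz, folds to fs − 24.5 MHz = 1 MHz.
99.5 MHz mod fs = 23 MHz.
23 MHz > fs/2 = 12.75 MHz, folds to fs − 23 MHz = 2.5 MHz.
30 MHz mod fs = 4.5 MHz.
4.5 MHz ≤ fs/2 = 12.75 MHz, appears at 4.5 MHz.
91 MHz mod fs = 14.5 MHz.
14.5 MHz > fs/2 = 12.75 MHz, folds to fs − 14.5 MHz = 11 MHz.
Distinct values: {1 MHz, 2.5 MHz, 4.5 MHz, 11 MHz} → 4.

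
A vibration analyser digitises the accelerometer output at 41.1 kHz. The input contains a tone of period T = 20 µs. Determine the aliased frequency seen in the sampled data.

T = 20 µs → f = 1/T = 50 kHz.
50 kHz mod fs = 8.9 kHz.
8.9 kHz ≤ fs/2 = 20.55 kHz, appears at 8.9 kHz.

8.9 kHz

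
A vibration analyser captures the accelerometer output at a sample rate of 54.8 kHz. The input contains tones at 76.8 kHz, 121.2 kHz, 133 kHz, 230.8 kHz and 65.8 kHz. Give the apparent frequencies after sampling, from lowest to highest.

fs/2 = 27.4 kHz.
76.8 kHz mod fs = 22 kHz.
22 kHz ≤ fs/2 = 27.4 kHz, appears at 22 kHz.
121.2 kHz mod fs = 11.6 kHz.
11.6 kHz ≤ fs/2 = 27.4 kHz, appears at 11.6 kHz.
133 kHz mod fs = 23.4 kHz.
23.4 kHz ≤ fs/2 = 27.4 kHz, appears at 23.4 kHz.
230.8 kHz mod fs = 11.6 kHz.
11.6 kHz ≤ fs/2 = 27.4 kHz, appears at 11.6 kHz.
65.8 kHz mod fs = 11 kHz.
11 kHz ≤ fs/2 = 27.4 kHz, appears at 11 kHz.
Distinct values: {11 kHz, 11.6 kHz, 22 kHz, 23.4 kHz}.

11 kHz, 11.6 kHz, 22 kHz, 23.4 kHz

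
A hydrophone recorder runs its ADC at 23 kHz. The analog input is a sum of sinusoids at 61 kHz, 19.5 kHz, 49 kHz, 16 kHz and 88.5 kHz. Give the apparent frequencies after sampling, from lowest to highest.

fs/2 = 11.5 kHz.
61 kHz mod fs = 15 kHz.
15 kHz > fs/2 = 11.5 kHz, folds to fs − 15 kHz = 8 kHz.
19.5 kHz > fs/2 = 11.5 kHz, folds to fs − 19.5 kHz = 3.5 kHz.
49 kHz mod fs = 3 kHz.
3 kHz ≤ fs/2 = 11.5 kHz, appears at 3 kHz.
16 kHz > fs/2 = 11.5 kHz, folds to fs − 16 kHz = 7 kHz.
88.5 kHz mod fs = 19.5 kHz.
19.5 kHz > fs/2 = 11.5 kHz, folds to fs − 19.5 kHz = 3.5 kHz.
Distinct values: {3 kHz, 3.5 kHz, 7 kHz, 8 kHz}.

3 kHz, 3.5 kHz, 7 kHz, 8 kHz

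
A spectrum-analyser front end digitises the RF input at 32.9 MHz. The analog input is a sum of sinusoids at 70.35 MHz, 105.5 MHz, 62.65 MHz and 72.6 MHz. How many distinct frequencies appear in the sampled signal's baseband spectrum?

fs/2 = 16.45 MHz.
70.35 MHz mod fs = 4.55 MHz.
4.55 MHz ≤ fs/2 = 16.45 MHz, appears at 4.55 MHz.
105.5 MHz mod fs = 6.8 MHz.
6.8 MHz ≤ fs/2 = 16.45 MHz, appears at 6.8 MHz.
62.65 MHz mod fs = 29.75 MHz.
29.75 MHz > fs/2 = 16.45 MHz, folds to fs − 29.75 MHz = 3.15 MHz.
72.6 MHz mod fs = 6.8 MHz.
6.8 MHz ≤ fs/2 = 16.45 MHz, appears at 6.8 MHz.
Distinct values: {3.15 MHz, 4.55 MHz, 6.8 MHz} → 3.

3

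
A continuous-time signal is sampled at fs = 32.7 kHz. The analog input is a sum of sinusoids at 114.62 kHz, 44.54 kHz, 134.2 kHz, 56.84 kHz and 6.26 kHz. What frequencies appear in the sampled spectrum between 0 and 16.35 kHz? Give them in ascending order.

3.4 kHz, 6.26 kHz, 8.56 kHz, 11.84 kHz, 16.18 kHz

fs/2 = 16.35 kHz.
114.62 kHz mod fs = 16.52 kHz.
16.52 kHz > fs/2 = 16.35 kHz, folds to fs − 16.52 kHz = 16.18 kHz.
44.54 kHz mod fs = 11.84 kHz.
11.84 kHz ≤ fs/2 = 16.35 kHz, appears at 11.84 kHz.
134.2 kHz mod fs = 3.4 kHz.
3.4 kHz ≤ fs/2 = 16.35 kHz, appears at 3.4 kHz.
56.84 kHz mod fs = 24.14 kHz.
24.14 kHz > fs/2 = 16.35 kHz, folds to fs − 24.14 kHz = 8.56 kHz.
6.26 kHz ≤ fs/2 = 16.35 kHz, passes unchanged.
Distinct values: {3.4 kHz, 6.26 kHz, 8.56 kHz, 11.84 kHz, 16.18 kHz}.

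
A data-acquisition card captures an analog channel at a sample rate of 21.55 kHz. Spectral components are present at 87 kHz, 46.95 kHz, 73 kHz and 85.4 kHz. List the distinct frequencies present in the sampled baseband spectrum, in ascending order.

0.8 kHz, 3.85 kHz, 8.35 kHz

fs/2 = 10.775 kHz.
87 kHz mod fs = 0.8 kHz.
0.8 kHz ≤ fs/2 = 10.775 kHz, appears at 0.8 kHz.
46.95 kHz mod fs = 3.85 kHz.
3.85 kHz ≤ fs/2 = 10.775 kHz, appears at 3.85 kHz.
73 kHz mod fs = 8.35 kHz.
8.35 kHz ≤ fs/2 = 10.775 kHz, appears at 8.35 kHz.
85.4 kHz mod fs = 20.75 kHz.
20.75 kHz > fs/2 = 10.775 kHz, folds to fs − 20.75 kHz = 0.8 kHz.
Distinct values: {0.8 kHz, 3.85 kHz, 8.35 kHz}.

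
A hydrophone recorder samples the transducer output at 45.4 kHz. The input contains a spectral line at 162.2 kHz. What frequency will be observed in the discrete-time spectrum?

162.2 kHz mod fs = 26 kHz.
26 kHz > fs/2 = 22.7 kHz, folds to fs − 26 kHz = 19.4 kHz.

19.4 kHz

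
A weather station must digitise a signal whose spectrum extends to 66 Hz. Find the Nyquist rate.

Nyquist rate = 2 × 66 Hz = 132 Hz.

132 Hz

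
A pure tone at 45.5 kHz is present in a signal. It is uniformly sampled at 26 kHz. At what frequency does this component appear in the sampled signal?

6.5 kHz

45.5 kHz mod fs = 19.5 kHz.
19.5 kHz > fs/2 = 13 kHz, folds to fs − 19.5 kHz = 6.5 kHz.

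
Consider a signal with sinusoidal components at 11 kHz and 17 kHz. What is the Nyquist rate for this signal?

Highest-frequency component: 17 kHz.
Nyquist rate = 2 × 17 kHz = 34 kHz.

34 kHz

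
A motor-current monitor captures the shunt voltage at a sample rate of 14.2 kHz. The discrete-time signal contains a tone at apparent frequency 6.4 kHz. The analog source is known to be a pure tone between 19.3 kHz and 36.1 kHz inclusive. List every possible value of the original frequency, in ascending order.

20.6 kHz, 22 kHz, 34.8 kHz

Frequencies that alias to 6.4 kHz are k·fs ± 6.4 kHz for integer k ≥ 0.
k=0: 6.4 kHz.
k=1: 7.8 kHz, 20.6 kHz.
k=2: 22 kHz, 34.8 kHz.
k=3: 36.2 kHz, 49 kHz.
Within [19.3 kHz, 36.1 kHz]: 20.6 kHz, 22 kHz, 34.8 kHz.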